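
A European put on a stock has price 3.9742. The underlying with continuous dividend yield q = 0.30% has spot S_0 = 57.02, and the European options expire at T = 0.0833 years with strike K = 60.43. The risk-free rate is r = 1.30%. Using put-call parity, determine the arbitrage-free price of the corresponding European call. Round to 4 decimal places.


Put-call parity: C - P = S_0 * exp(-qT) - K * exp(-rT).
S_0 * exp(-qT) = 57.0200 * 0.99975013 = 57.00575248
K * exp(-rT) = 60.4300 * 0.99891769 = 60.36459577
C = P + S*exp(-qT) - K*exp(-rT)
C = 3.9742 + 57.00575248 - 60.36459577 = 0.6154

Answer: Call price = 0.6154


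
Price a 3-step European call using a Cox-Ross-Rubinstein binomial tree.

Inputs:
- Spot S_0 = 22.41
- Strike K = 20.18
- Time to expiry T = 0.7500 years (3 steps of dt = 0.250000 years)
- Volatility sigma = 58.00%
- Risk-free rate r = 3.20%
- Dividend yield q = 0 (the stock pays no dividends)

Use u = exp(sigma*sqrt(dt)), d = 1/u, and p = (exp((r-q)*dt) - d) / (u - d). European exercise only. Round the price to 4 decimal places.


Answer: Price = V(0,0) = 5.9180

Derivation:
dt = T/N = 0.250000
u = exp(sigma*sqrt(dt)) = 1.336427; d = 1/u = 0.748264
p = (exp((r-q)*dt) - d) / (u - d) = 0.441660
Discount per step: exp(-r*dt) = 0.992032
Stock lattice S(k, i) with i counting down-moves:
  k=0: S(0,0) = 22.4100
  k=1: S(1,0) = 29.9493; S(1,1) = 16.7686
  k=2: S(2,0) = 40.0251; S(2,1) = 22.4100; S(2,2) = 12.5473
  k=3: S(3,0) = 53.4907; S(3,1) = 29.9493; S(3,2) = 16.7686; S(3,3) = 9.3887
Terminal payoffs V(N, i) = max(S_T - K, 0):
  V(3,0) = 33.310672; V(3,1) = 9.769340; V(3,2) = 0.000000; V(3,3) = 0.000000
Backward induction: V(k, i) = exp(-r*dt) * [p * V(k+1, i) + (1-p) * V(k+1, i+1)].
  V(2,0) = exp(-r*dt) * [p*33.310672 + (1-p)*9.769340] = 20.005917
  V(2,1) = exp(-r*dt) * [p*9.769340 + (1-p)*0.000000] = 4.280347
  V(2,2) = exp(-r*dt) * [p*0.000000 + (1-p)*0.000000] = 0.000000
  V(1,0) = exp(-r*dt) * [p*20.005917 + (1-p)*4.280347] = 11.136256
  V(1,1) = exp(-r*dt) * [p*4.280347 + (1-p)*0.000000] = 1.875395
  V(0,0) = exp(-r*dt) * [p*11.136256 + (1-p)*1.875395] = 5.918014


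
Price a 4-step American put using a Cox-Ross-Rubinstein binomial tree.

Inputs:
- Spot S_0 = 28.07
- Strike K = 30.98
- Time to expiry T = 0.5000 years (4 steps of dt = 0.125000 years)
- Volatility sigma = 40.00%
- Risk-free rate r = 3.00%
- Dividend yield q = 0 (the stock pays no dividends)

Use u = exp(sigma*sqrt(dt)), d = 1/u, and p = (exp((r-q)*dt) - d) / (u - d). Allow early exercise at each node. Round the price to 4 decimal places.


dt = T/N = 0.125000
u = exp(sigma*sqrt(dt)) = 1.151910; d = 1/u = 0.868123
p = (exp((r-q)*dt) - d) / (u - d) = 0.477942
Discount per step: exp(-r*dt) = 0.996257
Stock lattice S(k, i) with i counting down-moves:
  k=0: S(0,0) = 28.0700
  k=1: S(1,0) = 32.3341; S(1,1) = 24.3682
  k=2: S(2,0) = 37.2460; S(2,1) = 28.0700; S(2,2) = 21.1546
  k=3: S(3,0) = 42.9040; S(3,1) = 32.3341; S(3,2) = 24.3682; S(3,3) = 18.3648
  k=4: S(4,0) = 49.4216; S(4,1) = 37.2460; S(4,2) = 28.0700; S(4,3) = 21.1546; S(4,4) = 15.9429
Terminal payoffs V(N, i) = max(K - S_T, 0):
  V(4,0) = 0.000000; V(4,1) = 0.000000; V(4,2) = 2.910000; V(4,3) = 9.825372; V(4,4) = 15.037062
Backward induction: V(k, i) = exp(-r*dt) * [p * V(k+1, i) + (1-p) * V(k+1, i+1)]; then take max(V_cont, immediate exercise) for American.
  V(3,0) = exp(-r*dt) * [p*0.000000 + (1-p)*0.000000] = 0.000000; exercise = 0.000000; V(3,0) = max -> 0.000000
  V(3,1) = exp(-r*dt) * [p*0.000000 + (1-p)*2.910000] = 1.513501; exercise = 0.000000; V(3,1) = max -> 1.513501
  V(3,2) = exp(-r*dt) * [p*2.910000 + (1-p)*9.825372] = 6.495817; exercise = 6.611775; V(3,2) = max -> 6.611775
  V(3,3) = exp(-r*dt) * [p*9.825372 + (1-p)*15.037062] = 12.499214; exercise = 12.615172; V(3,3) = max -> 12.615172
  V(2,0) = exp(-r*dt) * [p*0.000000 + (1-p)*1.513501] = 0.787177; exercise = 0.000000; V(2,0) = max -> 0.787177
  V(2,1) = exp(-r*dt) * [p*1.513501 + (1-p)*6.611775] = 4.159466; exercise = 2.910000; V(2,1) = max -> 4.159466
  V(2,2) = exp(-r*dt) * [p*6.611775 + (1-p)*12.615172] = 9.709415; exercise = 9.825372; V(2,2) = max -> 9.825372
  V(1,0) = exp(-r*dt) * [p*0.787177 + (1-p)*4.159466] = 2.538170; exercise = 0.000000; V(1,0) = max -> 2.538170
  V(1,1) = exp(-r*dt) * [p*4.159466 + (1-p)*9.825372] = 7.090755; exercise = 6.611775; V(1,1) = max -> 7.090755
  V(0,0) = exp(-r*dt) * [p*2.538170 + (1-p)*7.090755] = 4.896485; exercise = 2.910000; V(0,0) = max -> 4.896485

Answer: Price = V(0,0) = 4.8965


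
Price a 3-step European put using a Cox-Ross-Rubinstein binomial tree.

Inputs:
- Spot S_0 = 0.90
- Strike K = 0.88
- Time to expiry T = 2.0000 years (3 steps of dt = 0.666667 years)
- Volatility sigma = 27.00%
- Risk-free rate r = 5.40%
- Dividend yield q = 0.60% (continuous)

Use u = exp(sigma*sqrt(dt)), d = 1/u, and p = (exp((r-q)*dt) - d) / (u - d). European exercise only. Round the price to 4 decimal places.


Answer: Price = V(0,0) = 0.0929

Derivation:
dt = T/N = 0.666667
u = exp(sigma*sqrt(dt)) = 1.246643; d = 1/u = 0.802154
p = (exp((r-q)*dt) - d) / (u - d) = 0.518266
Discount per step: exp(-r*dt) = 0.964640
Stock lattice S(k, i) with i counting down-moves:
  k=0: S(0,0) = 0.9000
  k=1: S(1,0) = 1.1220; S(1,1) = 0.7219
  k=2: S(2,0) = 1.3987; S(2,1) = 0.9000; S(2,2) = 0.5791
  k=3: S(3,0) = 1.7437; S(3,1) = 1.1220; S(3,2) = 0.7219; S(3,3) = 0.4645
Terminal payoffs V(N, i) = max(K - S_T, 0):
  V(3,0) = 0.000000; V(3,1) = 0.000000; V(3,2) = 0.158061; V(3,3) = 0.415467
Backward induction: V(k, i) = exp(-r*dt) * [p * V(k+1, i) + (1-p) * V(k+1, i+1)].
  V(2,0) = exp(-r*dt) * [p*0.000000 + (1-p)*0.000000] = 0.000000
  V(2,1) = exp(-r*dt) * [p*0.000000 + (1-p)*0.158061] = 0.073451
  V(2,2) = exp(-r*dt) * [p*0.158061 + (1-p)*0.415467] = 0.272089
  V(1,0) = exp(-r*dt) * [p*0.000000 + (1-p)*0.073451] = 0.034133
  V(1,1) = exp(-r*dt) * [p*0.073451 + (1-p)*0.272089] = 0.163161
  V(0,0) = exp(-r*dt) * [p*0.034133 + (1-p)*0.163161] = 0.092885


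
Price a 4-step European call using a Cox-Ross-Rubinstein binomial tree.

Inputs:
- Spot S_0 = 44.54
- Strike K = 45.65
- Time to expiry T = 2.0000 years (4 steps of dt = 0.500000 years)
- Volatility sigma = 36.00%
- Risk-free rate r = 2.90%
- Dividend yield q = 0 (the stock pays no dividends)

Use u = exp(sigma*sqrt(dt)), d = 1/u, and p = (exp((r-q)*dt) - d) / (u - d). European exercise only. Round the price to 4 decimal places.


Answer: Price = V(0,0) = 9.2083

Derivation:
dt = T/N = 0.500000
u = exp(sigma*sqrt(dt)) = 1.289892; d = 1/u = 0.775259
p = (exp((r-q)*dt) - d) / (u - d) = 0.465083
Discount per step: exp(-r*dt) = 0.985605
Stock lattice S(k, i) with i counting down-moves:
  k=0: S(0,0) = 44.5400
  k=1: S(1,0) = 57.4518; S(1,1) = 34.5300
  k=2: S(2,0) = 74.1066; S(2,1) = 44.5400; S(2,2) = 26.7697
  k=3: S(3,0) = 95.5895; S(3,1) = 57.4518; S(3,2) = 34.5300; S(3,3) = 20.7534
  k=4: S(4,0) = 123.3001; S(4,1) = 74.1066; S(4,2) = 44.5400; S(4,3) = 26.7697; S(4,4) = 16.0893
Terminal payoffs V(N, i) = max(S_T - K, 0):
  V(4,0) = 77.650125; V(4,1) = 28.456596; V(4,2) = 0.000000; V(4,3) = 0.000000; V(4,4) = 0.000000
Backward induction: V(k, i) = exp(-r*dt) * [p * V(k+1, i) + (1-p) * V(k+1, i+1)].
  V(3,0) = exp(-r*dt) * [p*77.650125 + (1-p)*28.456596] = 50.596650
  V(3,1) = exp(-r*dt) * [p*28.456596 + (1-p)*0.000000] = 13.044147
  V(3,2) = exp(-r*dt) * [p*0.000000 + (1-p)*0.000000] = 0.000000
  V(3,3) = exp(-r*dt) * [p*0.000000 + (1-p)*0.000000] = 0.000000
  V(2,0) = exp(-r*dt) * [p*50.596650 + (1-p)*13.044147] = 30.069968
  V(2,1) = exp(-r*dt) * [p*13.044147 + (1-p)*0.000000] = 5.979273
  V(2,2) = exp(-r*dt) * [p*0.000000 + (1-p)*0.000000] = 0.000000
  V(1,0) = exp(-r*dt) * [p*30.069968 + (1-p)*5.979273] = 16.936072
  V(1,1) = exp(-r*dt) * [p*5.979273 + (1-p)*0.000000] = 2.740824
  V(0,0) = exp(-r*dt) * [p*16.936072 + (1-p)*2.740824] = 9.208292


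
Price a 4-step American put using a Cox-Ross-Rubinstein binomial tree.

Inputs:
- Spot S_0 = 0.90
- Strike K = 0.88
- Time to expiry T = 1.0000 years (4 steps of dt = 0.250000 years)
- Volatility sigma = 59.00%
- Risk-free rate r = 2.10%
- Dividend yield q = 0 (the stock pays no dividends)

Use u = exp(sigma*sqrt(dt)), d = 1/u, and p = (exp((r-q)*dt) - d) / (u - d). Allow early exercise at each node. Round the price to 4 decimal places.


Answer: Price = V(0,0) = 0.1786

Derivation:
dt = T/N = 0.250000
u = exp(sigma*sqrt(dt)) = 1.343126; d = 1/u = 0.744532
p = (exp((r-q)*dt) - d) / (u - d) = 0.435574
Discount per step: exp(-r*dt) = 0.994764
Stock lattice S(k, i) with i counting down-moves:
  k=0: S(0,0) = 0.9000
  k=1: S(1,0) = 1.2088; S(1,1) = 0.6701
  k=2: S(2,0) = 1.6236; S(2,1) = 0.9000; S(2,2) = 0.4989
  k=3: S(3,0) = 2.1807; S(3,1) = 1.2088; S(3,2) = 0.6701; S(3,3) = 0.3714
  k=4: S(4,0) = 2.9289; S(4,1) = 1.6236; S(4,2) = 0.9000; S(4,3) = 0.4989; S(4,4) = 0.2766
Terminal payoffs V(N, i) = max(K - S_T, 0):
  V(4,0) = 0.000000; V(4,1) = 0.000000; V(4,2) = 0.000000; V(4,3) = 0.381105; V(4,4) = 0.603449
Backward induction: V(k, i) = exp(-r*dt) * [p * V(k+1, i) + (1-p) * V(k+1, i+1)]; then take max(V_cont, immediate exercise) for American.
  V(3,0) = exp(-r*dt) * [p*0.000000 + (1-p)*0.000000] = 0.000000; exercise = 0.000000; V(3,0) = max -> 0.000000
  V(3,1) = exp(-r*dt) * [p*0.000000 + (1-p)*0.000000] = 0.000000; exercise = 0.000000; V(3,1) = max -> 0.000000
  V(3,2) = exp(-r*dt) * [p*0.000000 + (1-p)*0.381105] = 0.213980; exercise = 0.209922; V(3,2) = max -> 0.213980
  V(3,3) = exp(-r*dt) * [p*0.381105 + (1-p)*0.603449] = 0.503949; exercise = 0.508557; V(3,3) = max -> 0.508557
  V(2,0) = exp(-r*dt) * [p*0.000000 + (1-p)*0.000000] = 0.000000; exercise = 0.000000; V(2,0) = max -> 0.000000
  V(2,1) = exp(-r*dt) * [p*0.000000 + (1-p)*0.213980] = 0.120143; exercise = 0.000000; V(2,1) = max -> 0.120143
  V(2,2) = exp(-r*dt) * [p*0.213980 + (1-p)*0.508557] = 0.378256; exercise = 0.381105; V(2,2) = max -> 0.381105
  V(1,0) = exp(-r*dt) * [p*0.000000 + (1-p)*0.120143] = 0.067457; exercise = 0.000000; V(1,0) = max -> 0.067457
  V(1,1) = exp(-r*dt) * [p*0.120143 + (1-p)*0.381105] = 0.266037; exercise = 0.209922; V(1,1) = max -> 0.266037
  V(0,0) = exp(-r*dt) * [p*0.067457 + (1-p)*0.266037] = 0.178600; exercise = 0.000000; V(0,0) = max -> 0.178600


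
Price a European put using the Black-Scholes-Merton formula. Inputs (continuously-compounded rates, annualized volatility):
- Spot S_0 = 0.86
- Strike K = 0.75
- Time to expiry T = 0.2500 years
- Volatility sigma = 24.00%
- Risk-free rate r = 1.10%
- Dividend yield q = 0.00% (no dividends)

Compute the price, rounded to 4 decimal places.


Answer: Price = 0.0058

Derivation:
d1 = (ln(S/K) + (r - q + 0.5*sigma^2) * T) / (sigma * sqrt(T)) = 1.22340986
d2 = d1 - sigma * sqrt(T) = 1.10340986
exp(-rT) = 0.99725378; exp(-qT) = 1.00000000
P = K * exp(-rT) * N(-d2) - S_0 * exp(-qT) * N(-d1)
N(-d1) = 0.11058747; N(-d2) = 0.13492461
P = 0.7500 * 0.99725378 * 0.13492461 - 0.8600 * 1.00000000 * 0.11058747 = 0.0058


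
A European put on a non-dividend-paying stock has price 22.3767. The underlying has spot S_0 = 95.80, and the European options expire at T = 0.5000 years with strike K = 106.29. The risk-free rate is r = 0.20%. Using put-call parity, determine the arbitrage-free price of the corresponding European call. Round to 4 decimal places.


Put-call parity: C - P = S_0 * exp(-qT) - K * exp(-rT).
S_0 * exp(-qT) = 95.8000 * 1.00000000 = 95.80000000
K * exp(-rT) = 106.2900 * 0.99900050 = 106.18376313
C = P + S*exp(-qT) - K*exp(-rT)
C = 22.3767 + 95.80000000 - 106.18376313 = 11.9929

Answer: Call price = 11.9929


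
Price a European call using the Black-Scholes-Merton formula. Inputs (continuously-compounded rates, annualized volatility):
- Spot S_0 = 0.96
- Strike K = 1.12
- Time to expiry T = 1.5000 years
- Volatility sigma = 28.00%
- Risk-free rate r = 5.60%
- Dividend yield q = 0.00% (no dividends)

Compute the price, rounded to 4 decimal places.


d1 = (ln(S/K) + (r - q + 0.5*sigma^2) * T) / (sigma * sqrt(T)) = -0.03309925
d2 = d1 - sigma * sqrt(T) = -0.37602782
exp(-rT) = 0.91943126; exp(-qT) = 1.00000000
C = S_0 * exp(-qT) * N(d1) - K * exp(-rT) * N(d2)
N(d1) = 0.48679772; N(d2) = 0.35344811
C = 0.9600 * 1.00000000 * 0.48679772 - 1.1200 * 0.91943126 * 0.35344811 = 0.1034

Answer: Price = 0.1034


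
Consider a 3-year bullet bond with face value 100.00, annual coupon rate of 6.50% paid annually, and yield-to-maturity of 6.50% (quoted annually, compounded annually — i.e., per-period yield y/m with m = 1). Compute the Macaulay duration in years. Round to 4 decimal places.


Coupon per period c = face * coupon_rate / m = 6.500000
Periods per year m = 1; per-period yield y/m = 0.065000
Number of cashflows N = 3
Cashflows (t years, CF_t, discount factor 1/(1+y/m)^(m*t), PV):
  t = 1.0000: CF_t = 6.500000, DF = 0.938967, PV = 6.103286
  t = 2.0000: CF_t = 6.500000, DF = 0.881659, PV = 5.730785
  t = 3.0000: CF_t = 106.500000, DF = 0.827849, PV = 88.165928
Price P = sum_t PV_t = 100.000000
Macaulay numerator sum_t t * PV_t:
  t * PV_t at t = 1.0000: 6.103286
  t * PV_t at t = 2.0000: 11.461571
  t * PV_t at t = 3.0000: 264.497785
Macaulay duration D = (sum_t t * PV_t) / P = 282.062642 / 100.000000 = 2.820626

Answer: Macaulay duration = 2.8206 years


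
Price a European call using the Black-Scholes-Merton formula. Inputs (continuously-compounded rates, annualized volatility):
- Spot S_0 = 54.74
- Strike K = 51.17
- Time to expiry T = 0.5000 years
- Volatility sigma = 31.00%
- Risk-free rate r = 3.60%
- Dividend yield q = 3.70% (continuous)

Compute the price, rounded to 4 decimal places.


Answer: Price = 6.4868

Derivation:
d1 = (ln(S/K) + (r - q + 0.5*sigma^2) * T) / (sigma * sqrt(T)) = 0.41498628
d2 = d1 - sigma * sqrt(T) = 0.19578318
exp(-rT) = 0.98216103; exp(-qT) = 0.98167007
C = S_0 * exp(-qT) * N(d1) - K * exp(-rT) * N(d2)
N(d1) = 0.66092403; N(d2) = 0.57761006
C = 54.7400 * 0.98167007 * 0.66092403 - 51.1700 * 0.98216103 * 0.57761006 = 6.4868


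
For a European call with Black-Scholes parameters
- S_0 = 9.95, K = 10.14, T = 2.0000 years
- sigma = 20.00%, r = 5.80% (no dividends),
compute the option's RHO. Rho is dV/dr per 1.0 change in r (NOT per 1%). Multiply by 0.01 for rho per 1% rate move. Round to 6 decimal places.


d1 = 0.4846670851; d2 = 0.2018243727
phi(d1) = 0.3547330923; exp(-qT) = 1.0000000000; exp(-rT) = 0.8904752233
N(d2) = 0.5799729865
Rho = K*T*exp(-rT)*N(d2) = 10.1400 * 2.0000 * 0.8904752233 * 0.5799729865 = 10.473638

Answer: Rho = 10.473638


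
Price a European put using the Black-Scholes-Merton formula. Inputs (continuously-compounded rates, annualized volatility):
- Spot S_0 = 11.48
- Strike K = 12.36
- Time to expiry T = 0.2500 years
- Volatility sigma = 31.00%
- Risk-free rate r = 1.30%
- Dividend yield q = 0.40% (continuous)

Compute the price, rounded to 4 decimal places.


d1 = (ln(S/K) + (r - q + 0.5*sigma^2) * T) / (sigma * sqrt(T)) = -0.38449394
d2 = d1 - sigma * sqrt(T) = -0.53949394
exp(-rT) = 0.99675528; exp(-qT) = 0.99900050
P = K * exp(-rT) * N(-d2) - S_0 * exp(-qT) * N(-d1)
N(-d1) = 0.64969381; N(-d2) = 0.70522696
P = 12.3600 * 0.99675528 * 0.70522696 - 11.4800 * 0.99900050 * 0.64969381 = 1.2373

Answer: Price = 1.2373


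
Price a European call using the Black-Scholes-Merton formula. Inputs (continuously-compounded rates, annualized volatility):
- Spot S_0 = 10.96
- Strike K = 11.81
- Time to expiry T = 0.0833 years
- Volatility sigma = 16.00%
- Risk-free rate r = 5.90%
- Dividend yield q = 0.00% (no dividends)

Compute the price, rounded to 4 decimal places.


d1 = (ln(S/K) + (r - q + 0.5*sigma^2) * T) / (sigma * sqrt(T)) = -1.48798656
d2 = d1 - sigma * sqrt(T) = -1.53416535
exp(-rT) = 0.99509736; exp(-qT) = 1.00000000
C = S_0 * exp(-qT) * N(d1) - K * exp(-rT) * N(d2)
N(d1) = 0.06837722; N(d2) = 0.06249449
C = 10.9600 * 1.00000000 * 0.06837722 - 11.8100 * 0.99509736 * 0.06249449 = 0.0150

Answer: Price = 0.0150


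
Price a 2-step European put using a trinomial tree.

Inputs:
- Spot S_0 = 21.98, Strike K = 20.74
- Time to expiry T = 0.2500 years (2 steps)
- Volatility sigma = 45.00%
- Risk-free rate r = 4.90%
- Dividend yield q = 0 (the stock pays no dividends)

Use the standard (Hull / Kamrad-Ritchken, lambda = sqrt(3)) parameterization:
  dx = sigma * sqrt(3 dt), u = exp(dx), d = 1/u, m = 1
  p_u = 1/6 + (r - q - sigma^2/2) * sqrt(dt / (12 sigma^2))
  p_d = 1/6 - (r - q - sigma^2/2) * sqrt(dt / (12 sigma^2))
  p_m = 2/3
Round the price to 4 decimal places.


dt = T/N = 0.125000; dx = sigma*sqrt(3*dt) = 0.275568
u = exp(dx) = 1.317278; d = 1/u = 0.759141
p_u = 0.154816, p_m = 0.666667, p_d = 0.178517
Discount per step: exp(-r*dt) = 0.993894
Stock lattice S(k, j) with j the centered position index:
  k=0: S(0,+0) = 21.9800
  k=1: S(1,-1) = 16.6859; S(1,+0) = 21.9800; S(1,+1) = 28.9538
  k=2: S(2,-2) = 12.6670; S(2,-1) = 16.6859; S(2,+0) = 21.9800; S(2,+1) = 28.9538; S(2,+2) = 38.1402
Terminal payoffs V(N, j) = max(K - S_T, 0):
  V(2,-2) = 8.073031; V(2,-1) = 4.054078; V(2,+0) = 0.000000; V(2,+1) = 0.000000; V(2,+2) = 0.000000
Backward induction: V(k, j) = exp(-r*dt) * [p_u * V(k+1, j+1) + p_m * V(k+1, j) + p_d * V(k+1, j-1)]
  V(1,-1) = exp(-r*dt) * [p_u*0.000000 + p_m*4.054078 + p_d*8.073031] = 4.118590
  V(1,+0) = exp(-r*dt) * [p_u*0.000000 + p_m*0.000000 + p_d*4.054078] = 0.719303
  V(1,+1) = exp(-r*dt) * [p_u*0.000000 + p_m*0.000000 + p_d*0.000000] = 0.000000
  V(0,+0) = exp(-r*dt) * [p_u*0.000000 + p_m*0.719303 + p_d*4.118590] = 1.207357

Answer: Price = V(0,0) = 1.2074


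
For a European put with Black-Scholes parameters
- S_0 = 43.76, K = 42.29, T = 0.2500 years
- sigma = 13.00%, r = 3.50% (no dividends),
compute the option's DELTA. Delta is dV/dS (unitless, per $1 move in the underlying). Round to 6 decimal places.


d1 = 0.6928001020; d2 = 0.6278001020
phi(d1) = 0.3138235092; exp(-qT) = 1.0000000000; exp(-rT) = 0.9912881698
N(-d1) = 0.2442175041
Delta = -exp(-qT) * N(-d1) = -1.0000000000 * 0.2442175041 = -0.244218

Answer: Delta = -0.244218


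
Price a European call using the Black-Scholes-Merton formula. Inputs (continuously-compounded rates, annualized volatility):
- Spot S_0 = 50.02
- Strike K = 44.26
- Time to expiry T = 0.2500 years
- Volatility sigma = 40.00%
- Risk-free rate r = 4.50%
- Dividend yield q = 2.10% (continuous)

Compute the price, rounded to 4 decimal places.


Answer: Price = 7.4593

Derivation:
d1 = (ln(S/K) + (r - q + 0.5*sigma^2) * T) / (sigma * sqrt(T)) = 0.74170795
d2 = d1 - sigma * sqrt(T) = 0.54170795
exp(-rT) = 0.98881304; exp(-qT) = 0.99476376
C = S_0 * exp(-qT) * N(d1) - K * exp(-rT) * N(d2)
N(d1) = 0.77086785; N(d2) = 0.70599015
C = 50.0200 * 0.99476376 * 0.77086785 - 44.2600 * 0.98881304 * 0.70599015 = 7.4593


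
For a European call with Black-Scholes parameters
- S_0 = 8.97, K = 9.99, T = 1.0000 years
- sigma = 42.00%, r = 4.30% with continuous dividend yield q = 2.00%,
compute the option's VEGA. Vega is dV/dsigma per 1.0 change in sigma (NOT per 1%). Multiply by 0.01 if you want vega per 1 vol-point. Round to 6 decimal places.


Answer: Vega = 3.507531

Derivation:
d1 = 0.0083359129; d2 = -0.4116640871
phi(d1) = 0.3989284199; exp(-qT) = 0.9801986733; exp(-rT) = 0.9579113901
Vega = S * exp(-qT) * phi(d1) * sqrt(T) = 8.9700 * 0.9801986733 * 0.3989284199 * 1.0000000000 = 3.507531


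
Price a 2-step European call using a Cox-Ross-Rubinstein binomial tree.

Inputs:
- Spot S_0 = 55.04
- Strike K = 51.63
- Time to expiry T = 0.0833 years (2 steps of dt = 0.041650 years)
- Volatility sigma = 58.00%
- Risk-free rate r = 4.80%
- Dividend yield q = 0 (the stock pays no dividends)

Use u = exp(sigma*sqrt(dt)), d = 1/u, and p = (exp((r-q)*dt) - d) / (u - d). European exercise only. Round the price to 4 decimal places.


dt = T/N = 0.041650
u = exp(sigma*sqrt(dt)) = 1.125659; d = 1/u = 0.888369
p = (exp((r-q)*dt) - d) / (u - d) = 0.478876
Discount per step: exp(-r*dt) = 0.998003
Stock lattice S(k, i) with i counting down-moves:
  k=0: S(0,0) = 55.0400
  k=1: S(1,0) = 61.9563; S(1,1) = 48.8958
  k=2: S(2,0) = 69.7416; S(2,1) = 55.0400; S(2,2) = 43.4375
Terminal payoffs V(N, i) = max(S_T - K, 0):
  V(2,0) = 18.111590; V(2,1) = 3.410000; V(2,2) = 0.000000
Backward induction: V(k, i) = exp(-r*dt) * [p * V(k+1, i) + (1-p) * V(k+1, i+1)].
  V(1,0) = exp(-r*dt) * [p*18.111590 + (1-p)*3.410000] = 10.429367
  V(1,1) = exp(-r*dt) * [p*3.410000 + (1-p)*0.000000] = 1.629706
  V(0,0) = exp(-r*dt) * [p*10.429367 + (1-p)*1.629706] = 5.831981

Answer: Price = V(0,0) = 5.8320


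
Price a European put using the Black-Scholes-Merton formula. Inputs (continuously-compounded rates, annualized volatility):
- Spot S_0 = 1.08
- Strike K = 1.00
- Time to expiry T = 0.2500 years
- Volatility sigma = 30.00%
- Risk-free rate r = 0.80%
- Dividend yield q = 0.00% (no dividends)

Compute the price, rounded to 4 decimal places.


Answer: Price = 0.0295

Derivation:
d1 = (ln(S/K) + (r - q + 0.5*sigma^2) * T) / (sigma * sqrt(T)) = 0.60140694
d2 = d1 - sigma * sqrt(T) = 0.45140694
exp(-rT) = 0.99800200; exp(-qT) = 1.00000000
P = K * exp(-rT) * N(-d2) - S_0 * exp(-qT) * N(-d1)
N(-d1) = 0.27378449; N(-d2) = 0.32584814
P = 1.0000 * 0.99800200 * 0.32584814 - 1.0800 * 1.00000000 * 0.27378449 = 0.0295


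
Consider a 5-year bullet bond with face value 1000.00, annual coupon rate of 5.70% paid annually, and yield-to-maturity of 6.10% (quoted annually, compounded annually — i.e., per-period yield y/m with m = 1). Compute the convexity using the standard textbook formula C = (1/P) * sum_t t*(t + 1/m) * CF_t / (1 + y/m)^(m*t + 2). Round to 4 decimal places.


Answer: Convexity = 23.0100

Derivation:
Coupon per period c = face * coupon_rate / m = 57.000000
Periods per year m = 1; per-period yield y/m = 0.061000
Number of cashflows N = 5
Cashflows (t years, CF_t, discount factor 1/(1+y/m)^(m*t), PV):
  t = 1.0000: CF_t = 57.000000, DF = 0.942507, PV = 53.722903
  t = 2.0000: CF_t = 57.000000, DF = 0.888320, PV = 50.634216
  t = 3.0000: CF_t = 57.000000, DF = 0.837247, PV = 47.723106
  t = 4.0000: CF_t = 57.000000, DF = 0.789112, PV = 44.979365
  t = 5.0000: CF_t = 1057.000000, DF = 0.743743, PV = 786.136694
Price P = sum_t PV_t = 983.196284
Convexity numerator sum_t t*(t + 1/m) * CF_t / (1+y/m)^(m*t + 2):
  t = 1.0000: term = 95.446213
  t = 2.0000: term = 269.876190
  t = 3.0000: term = 508.720434
  t = 4.0000: term = 799.121008
  t = 5.0000: term = 20950.218400
Convexity = (1/P) * sum = 22623.382244 / 983.196284 = 23.010036


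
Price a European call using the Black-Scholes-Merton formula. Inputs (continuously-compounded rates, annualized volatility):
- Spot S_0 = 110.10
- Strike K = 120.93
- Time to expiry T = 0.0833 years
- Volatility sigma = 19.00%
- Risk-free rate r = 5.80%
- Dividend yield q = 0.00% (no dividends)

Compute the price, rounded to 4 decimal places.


Answer: Price = 0.1390

Derivation:
d1 = (ln(S/K) + (r - q + 0.5*sigma^2) * T) / (sigma * sqrt(T)) = -1.59540768
d2 = d1 - sigma * sqrt(T) = -1.65024498
exp(-rT) = 0.99518025; exp(-qT) = 1.00000000
C = S_0 * exp(-qT) * N(d1) - K * exp(-rT) * N(d2)
N(d1) = 0.05531055; N(d2) = 0.04944642
C = 110.1000 * 1.00000000 * 0.05531055 - 120.9300 * 0.99518025 * 0.04944642 = 0.1390


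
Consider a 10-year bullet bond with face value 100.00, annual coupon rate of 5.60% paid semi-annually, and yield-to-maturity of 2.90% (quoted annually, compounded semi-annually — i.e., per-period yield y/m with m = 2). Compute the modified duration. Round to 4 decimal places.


Answer: Modified duration = 7.9302

Derivation:
Coupon per period c = face * coupon_rate / m = 2.800000
Periods per year m = 2; per-period yield y/m = 0.014500
Number of cashflows N = 20
Cashflows (t years, CF_t, discount factor 1/(1+y/m)^(m*t), PV):
  t = 0.5000: CF_t = 2.800000, DF = 0.985707, PV = 2.759980
  t = 1.0000: CF_t = 2.800000, DF = 0.971619, PV = 2.720533
  t = 1.5000: CF_t = 2.800000, DF = 0.957732, PV = 2.681649
  t = 2.0000: CF_t = 2.800000, DF = 0.944043, PV = 2.643321
  t = 2.5000: CF_t = 2.800000, DF = 0.930550, PV = 2.605540
  t = 3.0000: CF_t = 2.800000, DF = 0.917250, PV = 2.568300
  t = 3.5000: CF_t = 2.800000, DF = 0.904140, PV = 2.531592
  t = 4.0000: CF_t = 2.800000, DF = 0.891217, PV = 2.495408
  t = 4.5000: CF_t = 2.800000, DF = 0.878479, PV = 2.459742
  t = 5.0000: CF_t = 2.800000, DF = 0.865923, PV = 2.424586
  t = 5.5000: CF_t = 2.800000, DF = 0.853547, PV = 2.389932
  t = 6.0000: CF_t = 2.800000, DF = 0.841347, PV = 2.355773
  t = 6.5000: CF_t = 2.800000, DF = 0.829322, PV = 2.322102
  t = 7.0000: CF_t = 2.800000, DF = 0.817469, PV = 2.288913
  t = 7.5000: CF_t = 2.800000, DF = 0.805785, PV = 2.256198
  t = 8.0000: CF_t = 2.800000, DF = 0.794268, PV = 2.223951
  t = 8.5000: CF_t = 2.800000, DF = 0.782916, PV = 2.192165
  t = 9.0000: CF_t = 2.800000, DF = 0.771726, PV = 2.160833
  t = 9.5000: CF_t = 2.800000, DF = 0.760696, PV = 2.129948
  t = 10.0000: CF_t = 102.800000, DF = 0.749823, PV = 77.081843
Price P = sum_t PV_t = 123.292307
First compute Macaulay numerator sum_t t * PV_t:
  t * PV_t at t = 0.5000: 1.379990
  t * PV_t at t = 1.0000: 2.720533
  t * PV_t at t = 1.5000: 4.022473
  t * PV_t at t = 2.0000: 5.286641
  t * PV_t at t = 2.5000: 6.513850
  t * PV_t at t = 3.0000: 7.704899
  t * PV_t at t = 3.5000: 8.860571
  t * PV_t at t = 4.0000: 9.981633
  t * PV_t at t = 4.5000: 11.068839
  t * PV_t at t = 5.0000: 12.122928
  t * PV_t at t = 5.5000: 13.144624
  t * PV_t at t = 6.0000: 14.134637
  t * PV_t at t = 6.5000: 15.093665
  t * PV_t at t = 7.0000: 16.022392
  t * PV_t at t = 7.5000: 16.921487
  t * PV_t at t = 8.0000: 17.791608
  t * PV_t at t = 8.5000: 18.633399
  t * PV_t at t = 9.0000: 19.447493
  t * PV_t at t = 9.5000: 20.234509
  t * PV_t at t = 10.0000: 770.818425
Macaulay duration D = 991.904597 / 123.292307 = 8.045146
Modified duration = D / (1 + y/m) = 8.045146 / (1 + 0.014500) = 7.930159


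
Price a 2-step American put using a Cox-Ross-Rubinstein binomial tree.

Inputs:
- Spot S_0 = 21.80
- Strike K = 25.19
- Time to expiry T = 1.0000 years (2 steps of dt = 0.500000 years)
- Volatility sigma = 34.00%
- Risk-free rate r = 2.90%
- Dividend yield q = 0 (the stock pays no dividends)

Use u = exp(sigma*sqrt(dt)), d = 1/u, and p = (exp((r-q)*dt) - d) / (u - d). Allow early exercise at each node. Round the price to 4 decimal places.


dt = T/N = 0.500000
u = exp(sigma*sqrt(dt)) = 1.271778; d = 1/u = 0.786300
p = (exp((r-q)*dt) - d) / (u - d) = 0.470269
Discount per step: exp(-r*dt) = 0.985605
Stock lattice S(k, i) with i counting down-moves:
  k=0: S(0,0) = 21.8000
  k=1: S(1,0) = 27.7248; S(1,1) = 17.1413
  k=2: S(2,0) = 35.2598; S(2,1) = 21.8000; S(2,2) = 13.4783
Terminal payoffs V(N, i) = max(K - S_T, 0):
  V(2,0) = 0.000000; V(2,1) = 3.390000; V(2,2) = 11.711749
Backward induction: V(k, i) = exp(-r*dt) * [p * V(k+1, i) + (1-p) * V(k+1, i+1)]; then take max(V_cont, immediate exercise) for American.
  V(1,0) = exp(-r*dt) * [p*0.000000 + (1-p)*3.390000] = 1.769938; exercise = 0.000000; V(1,0) = max -> 1.769938
  V(1,1) = exp(-r*dt) * [p*3.390000 + (1-p)*11.711749] = 7.686031; exercise = 8.048650; V(1,1) = max -> 8.048650
  V(0,0) = exp(-r*dt) * [p*1.769938 + (1-p)*8.048650] = 5.022609; exercise = 3.390000; V(0,0) = max -> 5.022609

Answer: Price = V(0,0) = 5.0226


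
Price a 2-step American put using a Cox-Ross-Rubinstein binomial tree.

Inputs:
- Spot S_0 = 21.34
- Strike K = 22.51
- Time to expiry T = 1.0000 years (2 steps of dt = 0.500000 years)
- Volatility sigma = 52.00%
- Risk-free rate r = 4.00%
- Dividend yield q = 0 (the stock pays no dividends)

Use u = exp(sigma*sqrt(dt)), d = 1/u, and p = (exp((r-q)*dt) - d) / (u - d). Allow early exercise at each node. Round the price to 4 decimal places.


dt = T/N = 0.500000
u = exp(sigma*sqrt(dt)) = 1.444402; d = 1/u = 0.692328
p = (exp((r-q)*dt) - d) / (u - d) = 0.435959
Discount per step: exp(-r*dt) = 0.980199
Stock lattice S(k, i) with i counting down-moves:
  k=0: S(0,0) = 21.3400
  k=1: S(1,0) = 30.8235; S(1,1) = 14.7743
  k=2: S(2,0) = 44.5216; S(2,1) = 21.3400; S(2,2) = 10.2286
Terminal payoffs V(N, i) = max(K - S_T, 0):
  V(2,0) = 0.000000; V(2,1) = 1.170000; V(2,2) = 12.281354
Backward induction: V(k, i) = exp(-r*dt) * [p * V(k+1, i) + (1-p) * V(k+1, i+1)]; then take max(V_cont, immediate exercise) for American.
  V(1,0) = exp(-r*dt) * [p*0.000000 + (1-p)*1.170000] = 0.646861; exercise = 0.000000; V(1,0) = max -> 0.646861
  V(1,1) = exp(-r*dt) * [p*1.170000 + (1-p)*12.281354] = 7.289994; exercise = 7.735722; V(1,1) = max -> 7.735722
  V(0,0) = exp(-r*dt) * [p*0.646861 + (1-p)*7.735722] = 4.553288; exercise = 1.170000; V(0,0) = max -> 4.553288

Answer: Price = V(0,0) = 4.5533


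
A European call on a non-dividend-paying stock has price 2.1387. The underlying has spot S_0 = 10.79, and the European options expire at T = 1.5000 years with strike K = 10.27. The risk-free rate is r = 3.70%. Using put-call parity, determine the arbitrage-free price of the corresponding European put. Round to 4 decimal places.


Answer: Put price = 1.0642

Derivation:
Put-call parity: C - P = S_0 * exp(-qT) - K * exp(-rT).
S_0 * exp(-qT) = 10.7900 * 1.00000000 = 10.79000000
K * exp(-rT) = 10.2700 * 0.94601202 = 9.71554348
P = C - S*exp(-qT) + K*exp(-rT)
P = 2.1387 - 10.79000000 + 9.71554348 = 1.0642


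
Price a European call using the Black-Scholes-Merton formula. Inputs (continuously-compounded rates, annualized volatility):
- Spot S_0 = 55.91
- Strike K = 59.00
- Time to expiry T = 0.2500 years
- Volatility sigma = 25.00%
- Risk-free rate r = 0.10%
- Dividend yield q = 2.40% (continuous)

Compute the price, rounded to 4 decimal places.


Answer: Price = 1.4671

Derivation:
d1 = (ln(S/K) + (r - q + 0.5*sigma^2) * T) / (sigma * sqrt(T)) = -0.41385351
d2 = d1 - sigma * sqrt(T) = -0.53885351
exp(-rT) = 0.99975003; exp(-qT) = 0.99401796
C = S_0 * exp(-qT) * N(d1) - K * exp(-rT) * N(d2)
N(d1) = 0.33949070; N(d2) = 0.29499397
C = 55.9100 * 0.99401796 * 0.33949070 - 59.0000 * 0.99975003 * 0.29499397 = 1.4671


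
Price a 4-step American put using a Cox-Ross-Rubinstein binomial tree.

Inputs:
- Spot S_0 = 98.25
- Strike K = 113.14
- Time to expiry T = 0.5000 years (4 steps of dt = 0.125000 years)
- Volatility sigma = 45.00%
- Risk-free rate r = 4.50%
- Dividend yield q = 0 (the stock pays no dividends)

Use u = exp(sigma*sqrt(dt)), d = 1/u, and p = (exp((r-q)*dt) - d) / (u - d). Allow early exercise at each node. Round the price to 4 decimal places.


dt = T/N = 0.125000
u = exp(sigma*sqrt(dt)) = 1.172454; d = 1/u = 0.852912
p = (exp((r-q)*dt) - d) / (u - d) = 0.477962
Discount per step: exp(-r*dt) = 0.994391
Stock lattice S(k, i) with i counting down-moves:
  k=0: S(0,0) = 98.2500
  k=1: S(1,0) = 115.1936; S(1,1) = 83.7986
  k=2: S(2,0) = 135.0592; S(2,1) = 98.2500; S(2,2) = 71.4728
  k=3: S(3,0) = 158.3507; S(3,1) = 115.1936; S(3,2) = 83.7986; S(3,3) = 60.9600
  k=4: S(4,0) = 185.6589; S(4,1) = 135.0592; S(4,2) = 98.2500; S(4,3) = 71.4728; S(4,4) = 51.9935
Terminal payoffs V(N, i) = max(K - S_T, 0):
  V(4,0) = 0.000000; V(4,1) = 0.000000; V(4,2) = 14.890000; V(4,3) = 41.667183; V(4,4) = 61.146477
Backward induction: V(k, i) = exp(-r*dt) * [p * V(k+1, i) + (1-p) * V(k+1, i+1)]; then take max(V_cont, immediate exercise) for American.
  V(3,0) = exp(-r*dt) * [p*0.000000 + (1-p)*0.000000] = 0.000000; exercise = 0.000000; V(3,0) = max -> 0.000000
  V(3,1) = exp(-r*dt) * [p*0.000000 + (1-p)*14.890000] = 7.729547; exercise = 0.000000; V(3,1) = max -> 7.729547
  V(3,2) = exp(-r*dt) * [p*14.890000 + (1-p)*41.667183] = 28.706780; exercise = 29.341406; V(3,2) = max -> 29.341406
  V(3,3) = exp(-r*dt) * [p*41.667183 + (1-p)*61.146477] = 51.545358; exercise = 52.179984; V(3,3) = max -> 52.179984
  V(2,0) = exp(-r*dt) * [p*0.000000 + (1-p)*7.729547] = 4.012485; exercise = 0.000000; V(2,0) = max -> 4.012485
  V(2,1) = exp(-r*dt) * [p*7.729547 + (1-p)*29.341406] = 18.905121; exercise = 14.890000; V(2,1) = max -> 18.905121
  V(2,2) = exp(-r*dt) * [p*29.341406 + (1-p)*52.179984] = 41.032557; exercise = 41.667183; V(2,2) = max -> 41.667183
  V(1,0) = exp(-r*dt) * [p*4.012485 + (1-p)*18.905121] = 11.720893; exercise = 0.000000; V(1,0) = max -> 11.720893
  V(1,1) = exp(-r*dt) * [p*18.905121 + (1-p)*41.667183] = 30.615091; exercise = 29.341406; V(1,1) = max -> 30.615091
  V(0,0) = exp(-r*dt) * [p*11.720893 + (1-p)*30.615091] = 21.463314; exercise = 14.890000; V(0,0) = max -> 21.463314

Answer: Price = V(0,0) = 21.4633


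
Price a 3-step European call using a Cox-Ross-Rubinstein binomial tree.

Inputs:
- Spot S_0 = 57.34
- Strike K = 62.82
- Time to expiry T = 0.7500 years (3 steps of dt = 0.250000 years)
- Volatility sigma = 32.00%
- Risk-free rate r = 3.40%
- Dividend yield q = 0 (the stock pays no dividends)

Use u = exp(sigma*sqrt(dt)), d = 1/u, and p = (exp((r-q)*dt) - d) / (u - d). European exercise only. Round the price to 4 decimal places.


Answer: Price = V(0,0) = 4.9421

Derivation:
dt = T/N = 0.250000
u = exp(sigma*sqrt(dt)) = 1.173511; d = 1/u = 0.852144
p = (exp((r-q)*dt) - d) / (u - d) = 0.486647
Discount per step: exp(-r*dt) = 0.991536
Stock lattice S(k, i) with i counting down-moves:
  k=0: S(0,0) = 57.3400
  k=1: S(1,0) = 67.2891; S(1,1) = 48.8619
  k=2: S(2,0) = 78.9645; S(2,1) = 57.3400; S(2,2) = 41.6374
  k=3: S(3,0) = 92.6657; S(3,1) = 67.2891; S(3,2) = 48.8619; S(3,3) = 35.4810
Terminal payoffs V(N, i) = max(S_T - K, 0):
  V(3,0) = 29.845706; V(3,1) = 4.469113; V(3,2) = 0.000000; V(3,3) = 0.000000
Backward induction: V(k, i) = exp(-r*dt) * [p * V(k+1, i) + (1-p) * V(k+1, i+1)].
  V(2,0) = exp(-r*dt) * [p*29.845706 + (1-p)*4.469113] = 16.676213
  V(2,1) = exp(-r*dt) * [p*4.469113 + (1-p)*0.000000] = 2.156474
  V(2,2) = exp(-r*dt) * [p*0.000000 + (1-p)*0.000000] = 0.000000
  V(1,0) = exp(-r*dt) * [p*16.676213 + (1-p)*2.156474] = 9.144408
  V(1,1) = exp(-r*dt) * [p*2.156474 + (1-p)*0.000000] = 1.040560
  V(0,0) = exp(-r*dt) * [p*9.144408 + (1-p)*1.040560] = 4.942089


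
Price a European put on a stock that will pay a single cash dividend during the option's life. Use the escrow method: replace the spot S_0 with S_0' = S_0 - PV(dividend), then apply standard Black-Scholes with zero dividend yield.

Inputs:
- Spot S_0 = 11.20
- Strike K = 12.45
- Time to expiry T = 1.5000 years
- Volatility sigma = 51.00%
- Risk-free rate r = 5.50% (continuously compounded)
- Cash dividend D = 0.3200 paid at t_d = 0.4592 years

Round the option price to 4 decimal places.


Answer: Price = 3.0374

Derivation:
PV(D) = D * exp(-r * t_d) = 0.3200 * 0.97506026 = 0.31201928
S_0' = S_0 - PV(D) = 11.2000 - 0.31201928 = 10.88798072
d1 = (ln(S_0'/K) + (r + sigma^2/2)*T) / (sigma*sqrt(T)) = 0.22976193
d2 = d1 - sigma*sqrt(T) = -0.39485795
exp(-rT) = 0.92081144
N(-d1) = 0.40913838; N(-d2) = 0.65352614
P = K * exp(-rT) * N(-d2) - S_0' * N(-d1) = 12.4500 * 0.92081144 * 0.65352614 - 10.88798072 * 0.40913838 = 3.0374


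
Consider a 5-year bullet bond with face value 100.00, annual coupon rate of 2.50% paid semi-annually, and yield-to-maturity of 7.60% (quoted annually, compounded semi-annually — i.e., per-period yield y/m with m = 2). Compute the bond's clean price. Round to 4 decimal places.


Coupon per period c = face * coupon_rate / m = 1.250000
Periods per year m = 2; per-period yield y/m = 0.038000
Number of cashflows N = 10
Cashflows (t years, CF_t, discount factor 1/(1+y/m)^(m*t), PV):
  t = 0.5000: CF_t = 1.250000, DF = 0.963391, PV = 1.204239
  t = 1.0000: CF_t = 1.250000, DF = 0.928122, PV = 1.160153
  t = 1.5000: CF_t = 1.250000, DF = 0.894145, PV = 1.117681
  t = 2.0000: CF_t = 1.250000, DF = 0.861411, PV = 1.076764
  t = 2.5000: CF_t = 1.250000, DF = 0.829876, PV = 1.037345
  t = 3.0000: CF_t = 1.250000, DF = 0.799495, PV = 0.999369
  t = 3.5000: CF_t = 1.250000, DF = 0.770227, PV = 0.962783
  t = 4.0000: CF_t = 1.250000, DF = 0.742030, PV = 0.927537
  t = 4.5000: CF_t = 1.250000, DF = 0.714865, PV = 0.893581
  t = 5.0000: CF_t = 101.250000, DF = 0.688694, PV = 69.730294
Price P = sum_t PV_t = 79.109747

Answer: Price = 79.1097


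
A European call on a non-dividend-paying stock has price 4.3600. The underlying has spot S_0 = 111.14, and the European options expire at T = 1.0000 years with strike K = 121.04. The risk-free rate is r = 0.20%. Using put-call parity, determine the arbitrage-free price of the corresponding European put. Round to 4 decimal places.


Answer: Put price = 14.0182

Derivation:
Put-call parity: C - P = S_0 * exp(-qT) - K * exp(-rT).
S_0 * exp(-qT) = 111.1400 * 1.00000000 = 111.14000000
K * exp(-rT) = 121.0400 * 0.99800200 = 120.79816192
P = C - S*exp(-qT) + K*exp(-rT)
P = 4.3600 - 111.14000000 + 120.79816192 = 14.0182


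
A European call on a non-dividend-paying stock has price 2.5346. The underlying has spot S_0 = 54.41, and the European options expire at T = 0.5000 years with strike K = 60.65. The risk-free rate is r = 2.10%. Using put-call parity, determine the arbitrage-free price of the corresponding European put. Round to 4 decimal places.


Answer: Put price = 8.1411

Derivation:
Put-call parity: C - P = S_0 * exp(-qT) - K * exp(-rT).
S_0 * exp(-qT) = 54.4100 * 1.00000000 = 54.41000000
K * exp(-rT) = 60.6500 * 0.98955493 = 60.01650666
P = C - S*exp(-qT) + K*exp(-rT)
P = 2.5346 - 54.41000000 + 60.01650666 = 8.1411


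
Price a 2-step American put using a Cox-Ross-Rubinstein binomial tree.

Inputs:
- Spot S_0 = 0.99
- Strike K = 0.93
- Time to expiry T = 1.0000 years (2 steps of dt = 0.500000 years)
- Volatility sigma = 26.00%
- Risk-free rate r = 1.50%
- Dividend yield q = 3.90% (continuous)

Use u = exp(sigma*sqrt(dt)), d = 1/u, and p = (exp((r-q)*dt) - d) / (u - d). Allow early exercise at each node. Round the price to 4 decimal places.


dt = T/N = 0.500000
u = exp(sigma*sqrt(dt)) = 1.201833; d = 1/u = 0.832062
p = (exp((r-q)*dt) - d) / (u - d) = 0.421908
Discount per step: exp(-r*dt) = 0.992528
Stock lattice S(k, i) with i counting down-moves:
  k=0: S(0,0) = 0.9900
  k=1: S(1,0) = 1.1898; S(1,1) = 0.8237
  k=2: S(2,0) = 1.4300; S(2,1) = 0.9900; S(2,2) = 0.6854
Terminal payoffs V(N, i) = max(K - S_T, 0):
  V(2,0) = 0.000000; V(2,1) = 0.000000; V(2,2) = 0.244595
Backward induction: V(k, i) = exp(-r*dt) * [p * V(k+1, i) + (1-p) * V(k+1, i+1)]; then take max(V_cont, immediate exercise) for American.
  V(1,0) = exp(-r*dt) * [p*0.000000 + (1-p)*0.000000] = 0.000000; exercise = 0.000000; V(1,0) = max -> 0.000000
  V(1,1) = exp(-r*dt) * [p*0.000000 + (1-p)*0.244595] = 0.140342; exercise = 0.106258; V(1,1) = max -> 0.140342
  V(0,0) = exp(-r*dt) * [p*0.000000 + (1-p)*0.140342] = 0.080524; exercise = 0.000000; V(0,0) = max -> 0.080524

Answer: Price = V(0,0) = 0.0805


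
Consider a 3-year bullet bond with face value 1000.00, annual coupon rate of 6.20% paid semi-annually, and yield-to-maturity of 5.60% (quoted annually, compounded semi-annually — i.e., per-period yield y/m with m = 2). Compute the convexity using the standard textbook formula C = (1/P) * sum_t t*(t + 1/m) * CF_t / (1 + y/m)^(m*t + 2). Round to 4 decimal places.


Answer: Convexity = 8.9924

Derivation:
Coupon per period c = face * coupon_rate / m = 31.000000
Periods per year m = 2; per-period yield y/m = 0.028000
Number of cashflows N = 6
Cashflows (t years, CF_t, discount factor 1/(1+y/m)^(m*t), PV):
  t = 0.5000: CF_t = 31.000000, DF = 0.972763, PV = 30.155642
  t = 1.0000: CF_t = 31.000000, DF = 0.946267, PV = 29.334282
  t = 1.5000: CF_t = 31.000000, DF = 0.920493, PV = 28.535294
  t = 2.0000: CF_t = 31.000000, DF = 0.895422, PV = 27.758068
  t = 2.5000: CF_t = 31.000000, DF = 0.871033, PV = 27.002012
  t = 3.0000: CF_t = 1031.000000, DF = 0.847308, PV = 873.574558
Price P = sum_t PV_t = 1016.359856
Convexity numerator sum_t t*(t + 1/m) * CF_t / (1+y/m)^(m*t + 2):
  t = 0.5000: term = 14.267647
  t = 1.0000: term = 41.637102
  t = 1.5000: term = 81.006035
  t = 2.0000: term = 131.332742
  t = 2.5000: term = 191.633378
  t = 3.0000: term = 8679.666671
Convexity = (1/P) * sum = 9139.543574 / 1016.359856 = 8.992429


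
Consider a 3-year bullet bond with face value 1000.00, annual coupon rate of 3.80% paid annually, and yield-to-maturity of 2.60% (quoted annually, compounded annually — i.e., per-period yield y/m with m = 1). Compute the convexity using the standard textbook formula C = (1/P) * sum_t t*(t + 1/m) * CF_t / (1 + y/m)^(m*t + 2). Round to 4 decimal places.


Coupon per period c = face * coupon_rate / m = 38.000000
Periods per year m = 1; per-period yield y/m = 0.026000
Number of cashflows N = 3
Cashflows (t years, CF_t, discount factor 1/(1+y/m)^(m*t), PV):
  t = 1.0000: CF_t = 38.000000, DF = 0.974659, PV = 37.037037
  t = 2.0000: CF_t = 38.000000, DF = 0.949960, PV = 36.098477
  t = 3.0000: CF_t = 1038.000000, DF = 0.925887, PV = 961.070554
Price P = sum_t PV_t = 1034.206068
Convexity numerator sum_t t*(t + 1/m) * CF_t / (1+y/m)^(m*t + 2):
  t = 1.0000: term = 70.367401
  t = 2.0000: term = 205.752634
  t = 3.0000: term = 10955.741983
Convexity = (1/P) * sum = 11231.862018 / 1034.206068 = 10.860371

Answer: Convexity = 10.8604
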